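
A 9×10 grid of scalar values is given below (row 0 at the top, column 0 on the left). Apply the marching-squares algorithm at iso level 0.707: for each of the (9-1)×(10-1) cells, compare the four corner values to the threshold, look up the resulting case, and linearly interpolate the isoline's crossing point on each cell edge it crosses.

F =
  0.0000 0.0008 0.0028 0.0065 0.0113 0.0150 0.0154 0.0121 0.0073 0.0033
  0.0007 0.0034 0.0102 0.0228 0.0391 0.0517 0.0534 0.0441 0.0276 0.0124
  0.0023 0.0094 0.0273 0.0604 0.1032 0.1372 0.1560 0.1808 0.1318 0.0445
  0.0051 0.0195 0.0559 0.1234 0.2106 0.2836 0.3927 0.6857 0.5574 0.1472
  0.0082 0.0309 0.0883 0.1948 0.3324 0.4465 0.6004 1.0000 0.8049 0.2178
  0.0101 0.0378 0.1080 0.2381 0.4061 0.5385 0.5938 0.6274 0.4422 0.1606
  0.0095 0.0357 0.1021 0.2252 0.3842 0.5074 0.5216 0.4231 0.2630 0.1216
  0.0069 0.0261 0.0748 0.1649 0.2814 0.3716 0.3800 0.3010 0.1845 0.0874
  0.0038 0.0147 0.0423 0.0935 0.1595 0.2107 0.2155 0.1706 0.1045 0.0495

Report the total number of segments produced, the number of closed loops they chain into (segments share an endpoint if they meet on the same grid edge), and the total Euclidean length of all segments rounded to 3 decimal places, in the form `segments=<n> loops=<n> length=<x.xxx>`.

segments=6 loops=1 length=5.268

cell (3,6): code 0100 → (3.068,7.000)–(4.000,6.267)
cell (3,7): code 1100 → (3.604,8.000)–(3.068,7.000)
cell (3,8): code 1000 → (4.000,8.167)–(3.604,8.000)
cell (4,6): code 0010 → (4.000,6.267)–(4.786,7.000)
cell (4,7): code 0011 → (4.786,7.000)–(4.270,8.000)
cell (4,8): code 0001 → (4.270,8.000)–(4.000,8.167)
total: 6 segments, chained into 1 closed loop(s), length Σ = 5.268149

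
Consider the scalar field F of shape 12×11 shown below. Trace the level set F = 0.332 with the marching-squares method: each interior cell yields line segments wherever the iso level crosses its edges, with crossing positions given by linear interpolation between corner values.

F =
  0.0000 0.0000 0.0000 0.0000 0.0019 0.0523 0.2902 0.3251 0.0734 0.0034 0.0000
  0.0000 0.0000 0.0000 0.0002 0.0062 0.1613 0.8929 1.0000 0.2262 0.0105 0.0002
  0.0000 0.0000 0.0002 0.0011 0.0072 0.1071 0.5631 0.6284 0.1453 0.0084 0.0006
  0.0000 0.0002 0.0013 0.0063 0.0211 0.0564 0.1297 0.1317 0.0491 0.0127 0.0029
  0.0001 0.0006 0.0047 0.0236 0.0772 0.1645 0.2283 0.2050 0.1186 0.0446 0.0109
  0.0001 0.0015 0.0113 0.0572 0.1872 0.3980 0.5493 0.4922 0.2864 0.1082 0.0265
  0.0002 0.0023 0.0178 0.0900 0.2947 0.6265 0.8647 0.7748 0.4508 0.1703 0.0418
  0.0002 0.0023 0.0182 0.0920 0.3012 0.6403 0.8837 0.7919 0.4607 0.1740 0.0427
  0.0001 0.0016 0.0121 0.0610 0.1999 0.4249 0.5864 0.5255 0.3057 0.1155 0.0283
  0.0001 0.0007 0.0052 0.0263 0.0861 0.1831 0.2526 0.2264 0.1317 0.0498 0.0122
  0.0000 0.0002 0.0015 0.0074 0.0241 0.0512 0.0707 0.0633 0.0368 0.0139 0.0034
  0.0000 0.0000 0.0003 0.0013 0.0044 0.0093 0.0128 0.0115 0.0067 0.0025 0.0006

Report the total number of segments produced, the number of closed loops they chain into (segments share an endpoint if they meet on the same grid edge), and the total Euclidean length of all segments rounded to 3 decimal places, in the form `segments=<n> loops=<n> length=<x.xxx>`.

segments=24 loops=2 length=21.986

cell (0,5): code 0100 → (0.069,6.000)–(1.000,5.233)
cell (0,6): code 1100 → (0.010,7.000)–(0.069,6.000)
cell (0,7): code 1000 → (1.000,7.863)–(0.010,7.000)
cell (1,5): code 0110 → (1.000,5.233)–(2.000,5.493)
cell (1,7): code 1001 → (2.000,7.614)–(1.000,7.863)
cell (2,5): code 0010 → (2.000,5.493)–(2.533,6.000)
cell (2,6): code 0011 → (2.533,6.000)–(2.597,7.000)
cell (2,7): code 0001 → (2.597,7.000)–(2.000,7.614)
cell (4,4): code 0100 → (4.717,5.000)–(5.000,4.687)
cell (4,5): code 1100 → (4.323,6.000)–(4.717,5.000)
cell (4,6): code 1100 → (4.442,7.000)–(4.323,6.000)
cell (4,7): code 1000 → (5.000,7.778)–(4.442,7.000)
cell (5,4): code 0110 → (5.000,4.687)–(6.000,4.112)
cell (5,7): code 1101 → (5.277,8.000)–(5.000,7.778)
cell (5,8): code 1000 → (6.000,8.424)–(5.277,8.000)
cell (6,4): code 0110 → (6.000,4.112)–(7.000,4.091)
cell (6,8): code 1001 → (7.000,8.449)–(6.000,8.424)
cell (7,4): code 0110 → (7.000,4.091)–(8.000,4.587)
cell (7,7): code 1011 → (8.000,7.880)–(7.830,8.000)
cell (7,8): code 0001 → (7.830,8.000)–(7.000,8.449)
cell (8,4): code 0010 → (8.000,4.587)–(8.384,5.000)
cell (8,5): code 0011 → (8.384,5.000)–(8.762,6.000)
cell (8,6): code 0011 → (8.762,6.000)–(8.647,7.000)
cell (8,7): code 0001 → (8.647,7.000)–(8.000,7.880)
total: 24 segments, chained into 2 closed loop(s), length Σ = 21.986257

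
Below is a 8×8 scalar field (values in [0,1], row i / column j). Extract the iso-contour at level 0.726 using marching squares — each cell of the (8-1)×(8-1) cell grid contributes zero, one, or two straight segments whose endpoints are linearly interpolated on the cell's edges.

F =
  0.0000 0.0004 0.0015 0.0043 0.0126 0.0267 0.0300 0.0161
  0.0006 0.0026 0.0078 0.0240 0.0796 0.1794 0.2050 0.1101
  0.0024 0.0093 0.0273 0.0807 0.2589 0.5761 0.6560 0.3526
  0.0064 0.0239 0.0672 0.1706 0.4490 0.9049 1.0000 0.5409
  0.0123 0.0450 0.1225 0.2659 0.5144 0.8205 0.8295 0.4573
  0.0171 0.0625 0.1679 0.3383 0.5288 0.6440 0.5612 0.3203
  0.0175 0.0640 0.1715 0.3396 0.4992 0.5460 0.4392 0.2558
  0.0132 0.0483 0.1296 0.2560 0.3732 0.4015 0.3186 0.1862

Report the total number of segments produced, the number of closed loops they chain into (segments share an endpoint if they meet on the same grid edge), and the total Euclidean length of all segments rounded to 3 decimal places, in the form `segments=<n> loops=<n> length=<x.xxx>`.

segments=8 loops=1 length=6.855

cell (2,4): code 0100 → (2.456,5.000)–(3.000,4.608)
cell (2,5): code 1100 → (2.203,6.000)–(2.456,5.000)
cell (2,6): code 1000 → (3.000,6.597)–(2.203,6.000)
cell (3,4): code 0110 → (3.000,4.608)–(4.000,4.691)
cell (3,6): code 1001 → (4.000,6.278)–(3.000,6.597)
cell (4,4): code 0010 → (4.000,4.691)–(4.535,5.000)
cell (4,5): code 0011 → (4.535,5.000)–(4.386,6.000)
cell (4,6): code 0001 → (4.386,6.000)–(4.000,6.278)
total: 8 segments, chained into 1 closed loop(s), length Σ = 6.855291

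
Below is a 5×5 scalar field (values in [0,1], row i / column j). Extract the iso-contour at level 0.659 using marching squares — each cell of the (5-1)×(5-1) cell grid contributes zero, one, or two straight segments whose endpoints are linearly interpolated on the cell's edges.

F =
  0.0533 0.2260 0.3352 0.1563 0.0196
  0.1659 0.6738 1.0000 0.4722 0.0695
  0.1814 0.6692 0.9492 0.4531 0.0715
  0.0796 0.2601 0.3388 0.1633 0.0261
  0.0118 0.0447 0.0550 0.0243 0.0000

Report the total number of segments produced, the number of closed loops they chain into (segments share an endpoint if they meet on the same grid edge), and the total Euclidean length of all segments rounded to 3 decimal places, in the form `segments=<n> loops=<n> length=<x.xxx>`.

segments=8 loops=1 length=5.863

cell (0,0): code 0100 → (0.967,1.000)–(1.000,0.971)
cell (0,1): code 1100 → (0.487,2.000)–(0.967,1.000)
cell (0,2): code 1000 → (1.000,2.646)–(0.487,2.000)
cell (1,0): code 0110 → (1.000,0.971)–(2.000,0.979)
cell (1,2): code 1001 → (2.000,2.585)–(1.000,2.646)
cell (2,0): code 0010 → (2.000,0.979)–(2.025,1.000)
cell (2,1): code 0011 → (2.025,1.000)–(2.475,2.000)
cell (2,2): code 0001 → (2.475,2.000)–(2.000,2.585)
total: 8 segments, chained into 1 closed loop(s), length Σ = 5.863209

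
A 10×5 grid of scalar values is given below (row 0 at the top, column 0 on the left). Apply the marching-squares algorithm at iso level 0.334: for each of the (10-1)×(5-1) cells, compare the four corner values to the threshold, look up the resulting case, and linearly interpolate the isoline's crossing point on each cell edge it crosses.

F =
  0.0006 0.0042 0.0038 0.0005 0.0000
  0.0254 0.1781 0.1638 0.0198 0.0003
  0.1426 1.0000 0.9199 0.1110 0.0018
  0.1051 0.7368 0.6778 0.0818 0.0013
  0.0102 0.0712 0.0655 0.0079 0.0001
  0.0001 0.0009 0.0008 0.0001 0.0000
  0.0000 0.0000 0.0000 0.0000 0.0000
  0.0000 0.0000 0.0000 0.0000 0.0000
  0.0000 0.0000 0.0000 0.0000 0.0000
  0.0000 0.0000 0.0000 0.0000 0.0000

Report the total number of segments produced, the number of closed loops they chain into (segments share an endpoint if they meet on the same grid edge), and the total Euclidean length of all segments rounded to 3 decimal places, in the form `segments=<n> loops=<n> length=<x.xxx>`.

segments=8 loops=1 length=7.889

cell (1,0): code 0100 → (1.190,1.000)–(2.000,0.223)
cell (1,1): code 1100 → (1.225,2.000)–(1.190,1.000)
cell (1,2): code 1000 → (2.000,2.724)–(1.225,2.000)
cell (2,0): code 0110 → (2.000,0.223)–(3.000,0.362)
cell (2,2): code 1001 → (3.000,2.577)–(2.000,2.724)
cell (3,0): code 0010 → (3.000,0.362)–(3.605,1.000)
cell (3,1): code 0011 → (3.605,1.000)–(3.561,2.000)
cell (3,2): code 0001 → (3.561,2.000)–(3.000,2.577)
total: 8 segments, chained into 1 closed loop(s), length Σ = 7.889323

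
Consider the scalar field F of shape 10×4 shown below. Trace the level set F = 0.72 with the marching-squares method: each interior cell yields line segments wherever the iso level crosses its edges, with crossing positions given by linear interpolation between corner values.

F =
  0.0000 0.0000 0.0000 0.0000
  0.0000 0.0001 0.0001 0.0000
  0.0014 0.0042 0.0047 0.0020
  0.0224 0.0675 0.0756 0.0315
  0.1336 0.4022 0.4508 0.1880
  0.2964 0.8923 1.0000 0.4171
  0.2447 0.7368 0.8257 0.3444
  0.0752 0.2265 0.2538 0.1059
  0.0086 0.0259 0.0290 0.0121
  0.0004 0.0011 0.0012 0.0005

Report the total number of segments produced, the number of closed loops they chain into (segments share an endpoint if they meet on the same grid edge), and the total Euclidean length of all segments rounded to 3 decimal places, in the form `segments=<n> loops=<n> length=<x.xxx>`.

cell (4,0): code 0100 → (4.648,1.000)–(5.000,0.711)
cell (4,1): code 1100 → (4.490,2.000)–(4.648,1.000)
cell (4,2): code 1000 → (5.000,2.480)–(4.490,2.000)
cell (5,0): code 0110 → (5.000,0.711)–(6.000,0.966)
cell (5,2): code 1001 → (6.000,2.220)–(5.000,2.480)
cell (6,0): code 0010 → (6.000,0.966)–(6.033,1.000)
cell (6,1): code 0011 → (6.033,1.000)–(6.185,2.000)
cell (6,2): code 0001 → (6.185,2.000)–(6.000,2.220)
total: 8 segments, chained into 1 closed loop(s), length Σ = 5.579488

segments=8 loops=1 length=5.579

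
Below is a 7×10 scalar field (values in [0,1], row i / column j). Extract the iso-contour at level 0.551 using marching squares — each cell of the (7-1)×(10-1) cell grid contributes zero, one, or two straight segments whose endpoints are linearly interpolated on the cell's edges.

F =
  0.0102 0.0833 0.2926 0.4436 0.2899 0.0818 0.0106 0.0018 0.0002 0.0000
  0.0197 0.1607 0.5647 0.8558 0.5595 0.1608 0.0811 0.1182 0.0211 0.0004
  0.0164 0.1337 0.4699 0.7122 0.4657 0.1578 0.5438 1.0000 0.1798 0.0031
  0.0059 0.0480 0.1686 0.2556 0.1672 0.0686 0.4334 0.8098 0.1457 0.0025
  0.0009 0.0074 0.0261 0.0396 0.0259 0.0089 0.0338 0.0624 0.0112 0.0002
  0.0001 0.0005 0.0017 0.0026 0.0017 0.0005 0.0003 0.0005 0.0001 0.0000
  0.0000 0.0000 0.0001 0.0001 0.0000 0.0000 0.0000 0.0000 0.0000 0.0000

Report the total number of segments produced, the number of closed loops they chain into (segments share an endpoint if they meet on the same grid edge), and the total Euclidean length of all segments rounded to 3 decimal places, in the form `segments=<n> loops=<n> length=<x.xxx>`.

segments=16 loops=2 length=11.370

cell (0,1): code 0100 → (0.950,2.000)–(1.000,1.966)
cell (0,2): code 1100 → (0.261,3.000)–(0.950,2.000)
cell (0,3): code 1100 → (0.968,4.000)–(0.261,3.000)
cell (0,4): code 1000 → (1.000,4.021)–(0.968,4.000)
cell (1,1): code 0010 → (1.000,1.966)–(1.145,2.000)
cell (1,2): code 0111 → (1.145,2.000)–(2.000,2.335)
cell (1,3): code 1011 → (2.000,3.654)–(1.091,4.000)
cell (1,4): code 0001 → (1.091,4.000)–(1.000,4.021)
cell (1,6): code 0100 → (1.491,7.000)–(2.000,6.016)
cell (1,7): code 1000 → (2.000,7.547)–(1.491,7.000)
cell (2,2): code 0010 → (2.000,2.335)–(2.353,3.000)
cell (2,3): code 0001 → (2.353,3.000)–(2.000,3.654)
cell (2,6): code 0110 → (2.000,6.016)–(3.000,6.312)
cell (2,7): code 1001 → (3.000,7.390)–(2.000,7.547)
cell (3,6): code 0010 → (3.000,6.312)–(3.346,7.000)
cell (3,7): code 0001 → (3.346,7.000)–(3.000,7.390)
total: 16 segments, chained into 2 closed loop(s), length Σ = 11.370248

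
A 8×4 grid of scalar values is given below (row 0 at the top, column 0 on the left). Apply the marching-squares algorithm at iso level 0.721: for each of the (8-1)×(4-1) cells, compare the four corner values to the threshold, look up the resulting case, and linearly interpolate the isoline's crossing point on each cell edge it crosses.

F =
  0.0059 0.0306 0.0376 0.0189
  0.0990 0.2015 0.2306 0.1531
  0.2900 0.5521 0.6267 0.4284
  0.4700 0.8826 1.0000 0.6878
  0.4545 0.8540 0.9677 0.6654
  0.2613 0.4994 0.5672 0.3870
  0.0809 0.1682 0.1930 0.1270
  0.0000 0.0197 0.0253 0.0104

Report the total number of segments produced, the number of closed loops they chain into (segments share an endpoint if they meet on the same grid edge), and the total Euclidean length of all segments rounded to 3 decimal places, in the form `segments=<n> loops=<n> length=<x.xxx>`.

segments=8 loops=1 length=7.382

cell (2,0): code 0100 → (2.511,1.000)–(3.000,0.608)
cell (2,1): code 1100 → (2.253,2.000)–(2.511,1.000)
cell (2,2): code 1000 → (3.000,2.894)–(2.253,2.000)
cell (3,0): code 0110 → (3.000,0.608)–(4.000,0.667)
cell (3,2): code 1001 → (4.000,2.816)–(3.000,2.894)
cell (4,0): code 0010 → (4.000,0.667)–(4.375,1.000)
cell (4,1): code 0011 → (4.375,1.000)–(4.616,2.000)
cell (4,2): code 0001 → (4.616,2.000)–(4.000,2.816)
total: 8 segments, chained into 1 closed loop(s), length Σ = 7.381631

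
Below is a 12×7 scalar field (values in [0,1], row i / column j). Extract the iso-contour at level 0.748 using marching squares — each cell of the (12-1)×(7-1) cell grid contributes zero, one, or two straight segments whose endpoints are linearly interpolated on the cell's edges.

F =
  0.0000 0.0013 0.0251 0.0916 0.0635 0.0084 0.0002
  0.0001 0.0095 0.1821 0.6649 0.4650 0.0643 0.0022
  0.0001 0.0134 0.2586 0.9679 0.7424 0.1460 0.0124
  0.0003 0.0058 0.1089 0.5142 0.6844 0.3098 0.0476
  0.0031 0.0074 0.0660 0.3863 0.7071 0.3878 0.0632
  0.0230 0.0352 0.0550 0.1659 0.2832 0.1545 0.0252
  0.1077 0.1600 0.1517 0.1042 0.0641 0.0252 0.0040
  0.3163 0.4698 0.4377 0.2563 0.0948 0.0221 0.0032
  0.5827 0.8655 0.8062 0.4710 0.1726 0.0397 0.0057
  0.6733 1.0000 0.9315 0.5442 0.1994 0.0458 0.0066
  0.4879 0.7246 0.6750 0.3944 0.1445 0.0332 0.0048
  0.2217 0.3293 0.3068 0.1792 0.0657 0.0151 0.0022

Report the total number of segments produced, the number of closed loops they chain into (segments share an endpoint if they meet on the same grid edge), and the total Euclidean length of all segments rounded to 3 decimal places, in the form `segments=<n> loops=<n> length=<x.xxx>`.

segments=12 loops=2 length=10.604

cell (1,2): code 0100 → (1.274,3.000)–(2.000,2.690)
cell (1,3): code 1000 → (2.000,3.975)–(1.274,3.000)
cell (2,2): code 0010 → (2.000,2.690)–(2.485,3.000)
cell (2,3): code 0001 → (2.485,3.000)–(2.000,3.975)
cell (7,0): code 0100 → (7.703,1.000)–(8.000,0.585)
cell (7,1): code 1100 → (7.842,2.000)–(7.703,1.000)
cell (7,2): code 1000 → (8.000,2.174)–(7.842,2.000)
cell (8,0): code 0110 → (8.000,0.585)–(9.000,0.229)
cell (8,2): code 1001 → (9.000,2.474)–(8.000,2.174)
cell (9,0): code 0010 → (9.000,0.229)–(9.915,1.000)
cell (9,1): code 0011 → (9.915,1.000)–(9.715,2.000)
cell (9,2): code 0001 → (9.715,2.000)–(9.000,2.474)
total: 12 segments, chained into 2 closed loop(s), length Σ = 10.604202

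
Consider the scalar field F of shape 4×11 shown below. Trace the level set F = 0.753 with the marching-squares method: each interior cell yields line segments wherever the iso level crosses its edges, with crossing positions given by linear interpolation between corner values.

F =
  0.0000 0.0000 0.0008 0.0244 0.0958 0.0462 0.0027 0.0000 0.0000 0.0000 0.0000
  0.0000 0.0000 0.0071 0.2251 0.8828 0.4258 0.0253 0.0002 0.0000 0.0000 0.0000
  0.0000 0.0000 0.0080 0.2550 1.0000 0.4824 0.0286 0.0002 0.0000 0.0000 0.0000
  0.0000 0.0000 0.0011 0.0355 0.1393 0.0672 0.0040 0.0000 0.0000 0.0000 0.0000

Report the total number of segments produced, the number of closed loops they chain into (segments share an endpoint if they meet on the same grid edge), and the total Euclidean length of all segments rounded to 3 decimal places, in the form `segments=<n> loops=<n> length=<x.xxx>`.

segments=6 loops=1 length=3.608

cell (0,3): code 0100 → (0.835,4.000)–(1.000,3.803)
cell (0,4): code 1000 → (1.000,4.284)–(0.835,4.000)
cell (1,3): code 0110 → (1.000,3.803)–(2.000,3.668)
cell (1,4): code 1001 → (2.000,4.477)–(1.000,4.284)
cell (2,3): code 0010 → (2.000,3.668)–(2.287,4.000)
cell (2,4): code 0001 → (2.287,4.000)–(2.000,4.477)
total: 6 segments, chained into 1 closed loop(s), length Σ = 3.608428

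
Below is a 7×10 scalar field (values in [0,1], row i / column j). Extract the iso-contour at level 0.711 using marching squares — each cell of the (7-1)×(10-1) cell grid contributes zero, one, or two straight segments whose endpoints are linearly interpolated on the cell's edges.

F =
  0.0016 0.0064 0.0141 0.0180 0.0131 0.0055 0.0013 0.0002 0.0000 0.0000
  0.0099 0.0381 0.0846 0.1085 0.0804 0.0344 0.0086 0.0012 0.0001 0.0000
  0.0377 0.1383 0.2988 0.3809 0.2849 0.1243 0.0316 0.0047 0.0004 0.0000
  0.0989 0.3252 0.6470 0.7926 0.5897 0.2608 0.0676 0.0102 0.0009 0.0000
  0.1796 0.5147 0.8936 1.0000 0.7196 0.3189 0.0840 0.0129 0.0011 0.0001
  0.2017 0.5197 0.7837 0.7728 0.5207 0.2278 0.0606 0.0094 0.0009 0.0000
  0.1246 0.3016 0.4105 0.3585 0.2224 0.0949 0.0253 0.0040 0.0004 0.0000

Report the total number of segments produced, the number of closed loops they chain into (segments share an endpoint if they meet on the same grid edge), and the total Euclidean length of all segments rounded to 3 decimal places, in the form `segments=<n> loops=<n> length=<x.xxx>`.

segments=12 loops=1 length=7.529

cell (2,2): code 0100 → (2.802,3.000)–(3.000,2.440)
cell (2,3): code 1000 → (3.000,3.402)–(2.802,3.000)
cell (3,1): code 0100 → (3.260,2.000)–(4.000,1.518)
cell (3,2): code 1110 → (3.000,2.440)–(3.260,2.000)
cell (3,3): code 1101 → (3.934,4.000)–(3.000,3.402)
cell (3,4): code 1000 → (4.000,4.021)–(3.934,4.000)
cell (4,1): code 0110 → (4.000,1.518)–(5.000,1.725)
cell (4,3): code 1011 → (5.000,3.245)–(4.043,4.000)
cell (4,4): code 0001 → (4.043,4.000)–(4.000,4.021)
cell (5,1): code 0010 → (5.000,1.725)–(5.195,2.000)
cell (5,2): code 0011 → (5.195,2.000)–(5.149,3.000)
cell (5,3): code 0001 → (5.149,3.000)–(5.000,3.245)
total: 12 segments, chained into 1 closed loop(s), length Σ = 7.528507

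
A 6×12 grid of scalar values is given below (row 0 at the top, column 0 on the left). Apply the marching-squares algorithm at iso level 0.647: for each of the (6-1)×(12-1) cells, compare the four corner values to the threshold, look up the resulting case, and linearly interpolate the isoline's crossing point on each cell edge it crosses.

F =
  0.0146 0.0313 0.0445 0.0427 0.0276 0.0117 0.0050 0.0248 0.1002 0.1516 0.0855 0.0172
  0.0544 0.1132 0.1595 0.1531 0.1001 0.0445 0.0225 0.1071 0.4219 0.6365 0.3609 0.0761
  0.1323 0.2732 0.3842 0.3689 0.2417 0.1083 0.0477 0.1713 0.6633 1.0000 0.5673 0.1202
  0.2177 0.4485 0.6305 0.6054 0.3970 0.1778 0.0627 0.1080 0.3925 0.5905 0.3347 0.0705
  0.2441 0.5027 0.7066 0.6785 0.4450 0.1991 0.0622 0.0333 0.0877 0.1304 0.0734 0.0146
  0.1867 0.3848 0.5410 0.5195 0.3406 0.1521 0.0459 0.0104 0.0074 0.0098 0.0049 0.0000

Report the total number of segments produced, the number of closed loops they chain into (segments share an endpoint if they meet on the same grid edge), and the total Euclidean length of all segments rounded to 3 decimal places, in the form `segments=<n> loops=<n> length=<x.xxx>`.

segments=12 loops=2 length=9.293

cell (1,7): code 0100 → (1.932,8.000)–(2.000,7.967)
cell (1,8): code 1100 → (1.029,9.000)–(1.932,8.000)
cell (1,9): code 1000 → (2.000,9.816)–(1.029,9.000)
cell (2,7): code 0010 → (2.000,7.967)–(2.060,8.000)
cell (2,8): code 0011 → (2.060,8.000)–(2.862,9.000)
cell (2,9): code 0001 → (2.862,9.000)–(2.000,9.816)
cell (3,1): code 0100 → (3.217,2.000)–(4.000,1.708)
cell (3,2): code 1100 → (3.569,3.000)–(3.217,2.000)
cell (3,3): code 1000 → (4.000,3.135)–(3.569,3.000)
cell (4,1): code 0010 → (4.000,1.708)–(4.360,2.000)
cell (4,2): code 0011 → (4.360,2.000)–(4.198,3.000)
cell (4,3): code 0001 → (4.198,3.000)–(4.000,3.135)
total: 12 segments, chained into 2 closed loop(s), length Σ = 9.292679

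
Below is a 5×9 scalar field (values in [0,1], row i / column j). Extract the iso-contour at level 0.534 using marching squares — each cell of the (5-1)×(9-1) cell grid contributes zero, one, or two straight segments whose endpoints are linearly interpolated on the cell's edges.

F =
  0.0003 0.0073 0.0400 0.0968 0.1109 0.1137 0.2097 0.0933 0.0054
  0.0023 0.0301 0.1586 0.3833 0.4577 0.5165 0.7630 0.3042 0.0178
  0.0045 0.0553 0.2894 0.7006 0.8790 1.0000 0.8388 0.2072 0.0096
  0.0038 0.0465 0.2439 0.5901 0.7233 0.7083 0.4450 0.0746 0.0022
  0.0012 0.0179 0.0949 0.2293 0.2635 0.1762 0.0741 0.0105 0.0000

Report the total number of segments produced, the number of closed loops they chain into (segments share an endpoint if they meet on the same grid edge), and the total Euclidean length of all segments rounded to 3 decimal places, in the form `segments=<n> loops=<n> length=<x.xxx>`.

cell (0,5): code 0100 → (0.586,6.000)–(1.000,5.071)
cell (0,6): code 1000 → (1.000,6.499)–(0.586,6.000)
cell (1,2): code 0100 → (1.475,3.000)–(2.000,2.595)
cell (1,3): code 1100 → (1.181,4.000)–(1.475,3.000)
cell (1,4): code 1100 → (1.036,5.000)–(1.181,4.000)
cell (1,5): code 1110 → (1.000,5.071)–(1.036,5.000)
cell (1,6): code 1001 → (2.000,6.483)–(1.000,6.499)
cell (2,2): code 0110 → (2.000,2.595)–(3.000,2.838)
cell (2,5): code 1011 → (3.000,5.662)–(2.774,6.000)
cell (2,6): code 0001 → (2.774,6.000)–(2.000,6.483)
cell (3,2): code 0010 → (3.000,2.838)–(3.155,3.000)
cell (3,3): code 0011 → (3.155,3.000)–(3.412,4.000)
cell (3,4): code 0011 → (3.412,4.000)–(3.328,5.000)
cell (3,5): code 0001 → (3.328,5.000)–(3.000,5.662)
total: 14 segments, chained into 1 closed loop(s), length Σ = 10.808042

segments=14 loops=1 length=10.808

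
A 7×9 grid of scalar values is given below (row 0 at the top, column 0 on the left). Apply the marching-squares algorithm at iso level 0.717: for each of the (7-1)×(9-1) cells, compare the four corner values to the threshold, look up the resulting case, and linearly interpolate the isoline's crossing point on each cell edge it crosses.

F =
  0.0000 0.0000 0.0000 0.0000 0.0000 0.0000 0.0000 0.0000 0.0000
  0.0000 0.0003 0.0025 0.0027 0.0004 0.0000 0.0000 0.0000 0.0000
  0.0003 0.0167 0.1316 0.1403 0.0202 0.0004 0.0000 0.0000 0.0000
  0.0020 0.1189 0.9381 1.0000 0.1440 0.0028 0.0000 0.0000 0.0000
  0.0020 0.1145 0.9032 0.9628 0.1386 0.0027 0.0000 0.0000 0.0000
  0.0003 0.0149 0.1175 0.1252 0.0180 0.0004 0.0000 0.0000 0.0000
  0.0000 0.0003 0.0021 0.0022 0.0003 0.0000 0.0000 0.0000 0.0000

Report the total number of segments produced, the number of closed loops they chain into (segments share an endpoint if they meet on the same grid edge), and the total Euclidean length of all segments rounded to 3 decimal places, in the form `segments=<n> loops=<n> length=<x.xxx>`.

cell (2,1): code 0100 → (2.726,2.000)–(3.000,1.730)
cell (2,2): code 1100 → (2.671,3.000)–(2.726,2.000)
cell (2,3): code 1000 → (3.000,3.331)–(2.671,3.000)
cell (3,1): code 0110 → (3.000,1.730)–(4.000,1.764)
cell (3,3): code 1001 → (4.000,3.298)–(3.000,3.331)
cell (4,1): code 0010 → (4.000,1.764)–(4.237,2.000)
cell (4,2): code 0011 → (4.237,2.000)–(4.293,3.000)
cell (4,3): code 0001 → (4.293,3.000)–(4.000,3.298)
total: 8 segments, chained into 1 closed loop(s), length Σ = 5.608367

segments=8 loops=1 length=5.608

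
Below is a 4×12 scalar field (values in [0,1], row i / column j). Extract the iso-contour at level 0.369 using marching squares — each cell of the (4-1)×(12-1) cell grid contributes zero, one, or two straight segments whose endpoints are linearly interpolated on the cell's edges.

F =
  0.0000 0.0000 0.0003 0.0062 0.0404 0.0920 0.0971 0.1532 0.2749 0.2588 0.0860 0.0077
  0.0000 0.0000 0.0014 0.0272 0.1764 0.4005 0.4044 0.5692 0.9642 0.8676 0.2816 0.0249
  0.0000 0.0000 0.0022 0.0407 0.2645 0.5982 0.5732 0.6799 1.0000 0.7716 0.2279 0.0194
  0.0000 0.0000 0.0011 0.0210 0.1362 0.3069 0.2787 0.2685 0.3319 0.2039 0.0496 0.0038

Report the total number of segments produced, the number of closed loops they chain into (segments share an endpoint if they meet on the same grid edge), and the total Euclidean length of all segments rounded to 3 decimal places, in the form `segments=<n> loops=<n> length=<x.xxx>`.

segments=14 loops=1 length=13.758

cell (0,4): code 0100 → (0.898,5.000)–(1.000,4.859)
cell (0,5): code 1100 → (0.885,6.000)–(0.898,5.000)
cell (0,6): code 1100 → (0.519,7.000)–(0.885,6.000)
cell (0,7): code 1100 → (0.137,8.000)–(0.519,7.000)
cell (0,8): code 1100 → (0.181,9.000)–(0.137,8.000)
cell (0,9): code 1000 → (1.000,9.851)–(0.181,9.000)
cell (1,4): code 0110 → (1.000,4.859)–(2.000,4.313)
cell (1,9): code 1001 → (2.000,9.740)–(1.000,9.851)
cell (2,4): code 0010 → (2.000,4.313)–(2.787,5.000)
cell (2,5): code 0011 → (2.787,5.000)–(2.693,6.000)
cell (2,6): code 0011 → (2.693,6.000)–(2.756,7.000)
cell (2,7): code 0011 → (2.756,7.000)–(2.944,8.000)
cell (2,8): code 0011 → (2.944,8.000)–(2.709,9.000)
cell (2,9): code 0001 → (2.709,9.000)–(2.000,9.740)
total: 14 segments, chained into 1 closed loop(s), length Σ = 13.757790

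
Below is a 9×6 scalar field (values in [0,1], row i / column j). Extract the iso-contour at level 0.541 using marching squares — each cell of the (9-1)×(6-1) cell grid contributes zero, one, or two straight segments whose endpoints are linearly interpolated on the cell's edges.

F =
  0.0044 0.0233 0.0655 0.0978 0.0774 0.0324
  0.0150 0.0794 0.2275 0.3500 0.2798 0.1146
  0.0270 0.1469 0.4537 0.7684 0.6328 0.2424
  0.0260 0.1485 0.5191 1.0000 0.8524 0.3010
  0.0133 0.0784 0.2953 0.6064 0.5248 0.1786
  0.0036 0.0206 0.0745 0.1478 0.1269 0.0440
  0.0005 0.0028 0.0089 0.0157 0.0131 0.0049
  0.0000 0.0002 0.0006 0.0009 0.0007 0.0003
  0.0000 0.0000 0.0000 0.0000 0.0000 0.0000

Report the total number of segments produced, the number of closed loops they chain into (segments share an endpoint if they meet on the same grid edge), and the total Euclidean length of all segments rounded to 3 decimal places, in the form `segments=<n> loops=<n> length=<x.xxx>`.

segments=10 loops=1 length=7.999

cell (1,2): code 0100 → (1.457,3.000)–(2.000,2.277)
cell (1,3): code 1100 → (1.740,4.000)–(1.457,3.000)
cell (1,4): code 1000 → (2.000,4.235)–(1.740,4.000)
cell (2,2): code 0110 → (2.000,2.277)–(3.000,2.046)
cell (2,4): code 1001 → (3.000,4.565)–(2.000,4.235)
cell (3,2): code 0110 → (3.000,2.046)–(4.000,2.790)
cell (3,3): code 1011 → (4.000,3.801)–(3.951,4.000)
cell (3,4): code 0001 → (3.951,4.000)–(3.000,4.565)
cell (4,2): code 0010 → (4.000,2.790)–(4.143,3.000)
cell (4,3): code 0001 → (4.143,3.000)–(4.000,3.801)
total: 10 segments, chained into 1 closed loop(s), length Σ = 7.998511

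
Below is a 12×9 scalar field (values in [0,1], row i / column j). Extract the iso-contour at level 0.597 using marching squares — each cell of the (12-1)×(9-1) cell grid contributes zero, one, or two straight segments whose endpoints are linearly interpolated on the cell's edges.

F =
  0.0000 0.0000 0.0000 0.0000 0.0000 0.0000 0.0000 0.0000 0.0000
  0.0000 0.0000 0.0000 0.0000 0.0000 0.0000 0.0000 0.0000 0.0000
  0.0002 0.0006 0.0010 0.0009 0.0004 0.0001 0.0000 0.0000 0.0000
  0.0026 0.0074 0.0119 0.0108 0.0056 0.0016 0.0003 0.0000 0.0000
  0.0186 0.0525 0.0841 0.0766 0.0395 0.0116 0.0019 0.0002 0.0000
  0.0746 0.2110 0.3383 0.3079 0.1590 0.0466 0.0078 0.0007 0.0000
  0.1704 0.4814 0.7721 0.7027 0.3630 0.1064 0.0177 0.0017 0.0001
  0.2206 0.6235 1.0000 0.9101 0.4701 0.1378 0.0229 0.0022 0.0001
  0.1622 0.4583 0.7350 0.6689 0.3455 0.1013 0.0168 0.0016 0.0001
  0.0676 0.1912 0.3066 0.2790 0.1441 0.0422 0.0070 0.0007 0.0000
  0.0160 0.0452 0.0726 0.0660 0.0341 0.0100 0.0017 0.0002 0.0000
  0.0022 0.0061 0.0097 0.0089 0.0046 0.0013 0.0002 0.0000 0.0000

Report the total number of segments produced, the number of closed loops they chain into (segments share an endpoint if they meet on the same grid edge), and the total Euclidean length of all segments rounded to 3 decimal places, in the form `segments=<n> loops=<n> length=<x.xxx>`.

cell (5,1): code 0100 → (5.596,2.000)–(6.000,1.398)
cell (5,2): code 1100 → (5.732,3.000)–(5.596,2.000)
cell (5,3): code 1000 → (6.000,3.311)–(5.732,3.000)
cell (6,0): code 0100 → (6.814,1.000)–(7.000,0.934)
cell (6,1): code 1110 → (6.000,1.398)–(6.814,1.000)
cell (6,3): code 1001 → (7.000,3.712)–(6.000,3.311)
cell (7,0): code 0010 → (7.000,0.934)–(7.160,1.000)
cell (7,1): code 0111 → (7.160,1.000)–(8.000,1.501)
cell (7,3): code 1001 → (8.000,3.222)–(7.000,3.712)
cell (8,1): code 0010 → (8.000,1.501)–(8.322,2.000)
cell (8,2): code 0011 → (8.322,2.000)–(8.184,3.000)
cell (8,3): code 0001 → (8.184,3.000)–(8.000,3.222)
total: 12 segments, chained into 1 closed loop(s), length Σ = 8.481701

segments=12 loops=1 length=8.482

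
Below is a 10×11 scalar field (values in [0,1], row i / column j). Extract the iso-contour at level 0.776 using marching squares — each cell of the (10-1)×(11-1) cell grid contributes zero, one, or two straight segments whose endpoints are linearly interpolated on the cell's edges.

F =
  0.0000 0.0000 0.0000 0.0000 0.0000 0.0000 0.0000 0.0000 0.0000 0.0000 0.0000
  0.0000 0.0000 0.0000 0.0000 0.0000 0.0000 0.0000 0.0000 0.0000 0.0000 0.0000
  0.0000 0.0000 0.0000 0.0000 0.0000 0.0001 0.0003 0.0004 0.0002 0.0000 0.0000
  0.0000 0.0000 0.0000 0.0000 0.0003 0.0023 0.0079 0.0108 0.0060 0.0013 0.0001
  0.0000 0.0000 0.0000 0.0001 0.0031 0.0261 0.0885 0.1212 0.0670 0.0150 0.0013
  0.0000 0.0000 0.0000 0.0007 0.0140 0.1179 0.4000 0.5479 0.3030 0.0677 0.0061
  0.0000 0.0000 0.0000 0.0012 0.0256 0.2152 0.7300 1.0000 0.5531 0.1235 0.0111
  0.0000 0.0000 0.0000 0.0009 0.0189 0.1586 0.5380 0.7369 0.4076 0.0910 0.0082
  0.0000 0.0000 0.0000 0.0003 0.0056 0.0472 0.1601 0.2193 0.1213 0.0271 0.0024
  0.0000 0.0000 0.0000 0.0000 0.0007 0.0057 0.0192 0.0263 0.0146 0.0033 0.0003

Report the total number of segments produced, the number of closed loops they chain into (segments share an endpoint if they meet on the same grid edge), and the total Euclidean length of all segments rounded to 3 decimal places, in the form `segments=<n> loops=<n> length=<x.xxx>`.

segments=4 loops=1 length=3.848

cell (5,6): code 0100 → (5.505,7.000)–(6.000,6.170)
cell (5,7): code 1000 → (6.000,7.501)–(5.505,7.000)
cell (6,6): code 0010 → (6.000,6.170)–(6.851,7.000)
cell (6,7): code 0001 → (6.851,7.000)–(6.000,7.501)
total: 4 segments, chained into 1 closed loop(s), length Σ = 3.847833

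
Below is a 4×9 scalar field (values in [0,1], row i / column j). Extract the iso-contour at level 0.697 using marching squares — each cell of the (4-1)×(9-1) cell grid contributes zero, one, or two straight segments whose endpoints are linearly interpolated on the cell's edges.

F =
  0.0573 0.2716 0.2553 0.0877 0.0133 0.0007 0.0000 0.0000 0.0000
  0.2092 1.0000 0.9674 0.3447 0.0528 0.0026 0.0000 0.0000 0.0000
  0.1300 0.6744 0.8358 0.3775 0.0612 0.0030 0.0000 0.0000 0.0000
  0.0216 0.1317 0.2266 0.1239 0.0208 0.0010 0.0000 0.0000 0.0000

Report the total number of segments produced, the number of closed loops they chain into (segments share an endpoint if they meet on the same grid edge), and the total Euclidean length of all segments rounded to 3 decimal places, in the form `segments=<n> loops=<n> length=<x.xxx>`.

cell (0,0): code 0100 → (0.584,1.000)–(1.000,0.617)
cell (0,1): code 1100 → (0.620,2.000)–(0.584,1.000)
cell (0,2): code 1000 → (1.000,2.434)–(0.620,2.000)
cell (1,0): code 0010 → (1.000,0.617)–(1.931,1.000)
cell (1,1): code 0111 → (1.931,1.000)–(2.000,1.140)
cell (1,2): code 1001 → (2.000,2.303)–(1.000,2.434)
cell (2,1): code 0010 → (2.000,1.140)–(2.228,2.000)
cell (2,2): code 0001 → (2.228,2.000)–(2.000,2.303)
total: 8 segments, chained into 1 closed loop(s), length Σ = 5.582951

segments=8 loops=1 length=5.583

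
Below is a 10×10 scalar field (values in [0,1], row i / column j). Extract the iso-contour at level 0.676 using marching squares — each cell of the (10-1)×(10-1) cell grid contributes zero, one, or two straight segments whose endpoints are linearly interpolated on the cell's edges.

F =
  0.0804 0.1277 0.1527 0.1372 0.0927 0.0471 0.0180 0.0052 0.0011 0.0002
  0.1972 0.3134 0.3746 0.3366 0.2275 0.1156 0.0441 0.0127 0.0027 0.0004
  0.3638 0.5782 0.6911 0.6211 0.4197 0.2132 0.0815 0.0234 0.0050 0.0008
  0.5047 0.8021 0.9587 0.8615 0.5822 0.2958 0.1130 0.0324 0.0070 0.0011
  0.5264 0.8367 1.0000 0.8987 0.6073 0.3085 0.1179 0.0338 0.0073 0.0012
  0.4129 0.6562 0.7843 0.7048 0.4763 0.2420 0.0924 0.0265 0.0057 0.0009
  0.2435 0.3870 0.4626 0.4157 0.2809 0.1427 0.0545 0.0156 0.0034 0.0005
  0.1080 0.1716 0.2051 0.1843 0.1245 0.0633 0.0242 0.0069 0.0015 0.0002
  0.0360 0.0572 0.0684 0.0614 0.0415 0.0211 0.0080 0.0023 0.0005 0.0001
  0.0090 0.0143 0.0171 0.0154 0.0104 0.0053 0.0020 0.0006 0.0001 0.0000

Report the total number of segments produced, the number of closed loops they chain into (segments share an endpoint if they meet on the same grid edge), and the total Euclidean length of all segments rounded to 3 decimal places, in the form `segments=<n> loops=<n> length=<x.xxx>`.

segments=14 loops=1 length=10.387

cell (1,1): code 0100 → (1.952,2.000)–(2.000,1.866)
cell (1,2): code 1000 → (2.000,2.216)–(1.952,2.000)
cell (2,0): code 0100 → (2.437,1.000)–(3.000,0.576)
cell (2,1): code 1110 → (2.000,1.866)–(2.437,1.000)
cell (2,2): code 1101 → (2.228,3.000)–(2.000,2.216)
cell (2,3): code 1000 → (3.000,3.664)–(2.228,3.000)
cell (3,0): code 0110 → (3.000,0.576)–(4.000,0.482)
cell (3,3): code 1001 → (4.000,3.764)–(3.000,3.664)
cell (4,0): code 0010 → (4.000,0.482)–(4.890,1.000)
cell (4,1): code 0111 → (4.890,1.000)–(5.000,1.155)
cell (4,3): code 1001 → (5.000,3.126)–(4.000,3.764)
cell (5,1): code 0010 → (5.000,1.155)–(5.337,2.000)
cell (5,2): code 0011 → (5.337,2.000)–(5.100,3.000)
cell (5,3): code 0001 → (5.100,3.000)–(5.000,3.126)
total: 14 segments, chained into 1 closed loop(s), length Σ = 10.386556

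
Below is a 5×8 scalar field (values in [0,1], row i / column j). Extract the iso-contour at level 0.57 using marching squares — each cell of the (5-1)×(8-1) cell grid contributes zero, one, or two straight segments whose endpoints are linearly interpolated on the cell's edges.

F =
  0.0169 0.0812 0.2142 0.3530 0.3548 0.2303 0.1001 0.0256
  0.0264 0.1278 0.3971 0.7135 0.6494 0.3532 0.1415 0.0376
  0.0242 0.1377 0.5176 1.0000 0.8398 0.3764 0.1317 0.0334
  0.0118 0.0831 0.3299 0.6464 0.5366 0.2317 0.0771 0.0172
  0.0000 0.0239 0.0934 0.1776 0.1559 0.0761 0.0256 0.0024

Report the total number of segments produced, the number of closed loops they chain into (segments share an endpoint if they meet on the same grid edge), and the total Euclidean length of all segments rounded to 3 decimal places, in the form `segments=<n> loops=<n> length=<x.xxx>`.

cell (0,2): code 0100 → (0.602,3.000)–(1.000,2.546)
cell (0,3): code 1100 → (0.730,4.000)–(0.602,3.000)
cell (0,4): code 1000 → (1.000,4.268)–(0.730,4.000)
cell (1,2): code 0110 → (1.000,2.546)–(2.000,2.109)
cell (1,4): code 1001 → (2.000,4.582)–(1.000,4.268)
cell (2,2): code 0110 → (2.000,2.109)–(3.000,2.759)
cell (2,3): code 1011 → (3.000,3.696)–(2.890,4.000)
cell (2,4): code 0001 → (2.890,4.000)–(2.000,4.582)
cell (3,2): code 0010 → (3.000,2.759)–(3.163,3.000)
cell (3,3): code 0001 → (3.163,3.000)–(3.000,3.696)
total: 10 segments, chained into 1 closed loop(s), length Σ = 7.717122

segments=10 loops=1 length=7.717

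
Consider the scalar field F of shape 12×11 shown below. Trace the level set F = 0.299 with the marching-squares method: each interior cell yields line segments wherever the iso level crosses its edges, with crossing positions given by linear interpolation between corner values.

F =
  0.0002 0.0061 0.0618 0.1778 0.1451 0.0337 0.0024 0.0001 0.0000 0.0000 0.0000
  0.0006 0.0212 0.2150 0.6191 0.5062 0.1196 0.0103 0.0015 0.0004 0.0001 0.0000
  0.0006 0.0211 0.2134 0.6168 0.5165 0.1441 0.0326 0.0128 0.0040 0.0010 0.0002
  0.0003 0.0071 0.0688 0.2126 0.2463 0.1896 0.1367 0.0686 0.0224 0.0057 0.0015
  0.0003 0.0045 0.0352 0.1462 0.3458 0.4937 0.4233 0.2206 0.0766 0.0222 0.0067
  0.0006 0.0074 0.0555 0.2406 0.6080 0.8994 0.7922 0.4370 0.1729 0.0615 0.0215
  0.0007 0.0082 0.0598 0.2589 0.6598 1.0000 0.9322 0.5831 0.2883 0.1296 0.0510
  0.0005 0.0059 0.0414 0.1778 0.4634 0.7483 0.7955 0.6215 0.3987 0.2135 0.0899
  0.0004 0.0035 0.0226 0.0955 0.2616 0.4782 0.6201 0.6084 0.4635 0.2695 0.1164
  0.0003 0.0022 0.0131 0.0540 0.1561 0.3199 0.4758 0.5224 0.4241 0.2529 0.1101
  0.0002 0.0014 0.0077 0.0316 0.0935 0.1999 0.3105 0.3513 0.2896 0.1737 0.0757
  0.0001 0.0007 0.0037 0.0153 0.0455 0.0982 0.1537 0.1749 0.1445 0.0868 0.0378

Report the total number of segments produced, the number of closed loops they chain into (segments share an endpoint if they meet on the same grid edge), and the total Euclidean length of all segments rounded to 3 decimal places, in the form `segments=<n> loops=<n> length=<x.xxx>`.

cell (0,2): code 0100 → (0.275,3.000)–(1.000,2.208)
cell (0,3): code 1100 → (0.426,4.000)–(0.275,3.000)
cell (0,4): code 1000 → (1.000,4.536)–(0.426,4.000)
cell (1,2): code 0110 → (1.000,2.208)–(2.000,2.212)
cell (1,4): code 1001 → (2.000,4.584)–(1.000,4.536)
cell (2,2): code 0010 → (2.000,2.212)–(2.786,3.000)
cell (2,3): code 0011 → (2.786,3.000)–(2.805,4.000)
cell (2,4): code 0001 → (2.805,4.000)–(2.000,4.584)
cell (3,3): code 0100 → (3.530,4.000)–(4.000,3.766)
cell (3,4): code 1100 → (3.360,5.000)–(3.530,4.000)
cell (3,5): code 1100 → (3.566,6.000)–(3.360,5.000)
cell (3,6): code 1000 → (4.000,6.613)–(3.566,6.000)
cell (4,3): code 0110 → (4.000,3.766)–(5.000,3.159)
cell (4,6): code 1101 → (4.362,7.000)–(4.000,6.613)
cell (4,7): code 1000 → (5.000,7.523)–(4.362,7.000)
cell (5,3): code 0110 → (5.000,3.159)–(6.000,3.100)
cell (5,7): code 1001 → (6.000,7.964)–(5.000,7.523)
cell (6,3): code 0110 → (6.000,3.100)–(7.000,3.424)
cell (6,7): code 1101 → (6.097,8.000)–(6.000,7.964)
cell (6,8): code 1000 → (7.000,8.538)–(6.097,8.000)
cell (7,3): code 0010 → (7.000,3.424)–(7.815,4.000)
cell (7,4): code 0111 → (7.815,4.000)–(8.000,4.173)
cell (7,8): code 1001 → (8.000,8.848)–(7.000,8.538)
cell (8,4): code 0110 → (8.000,4.173)–(9.000,4.872)
cell (8,8): code 1001 → (9.000,8.731)–(8.000,8.848)
cell (9,4): code 0010 → (9.000,4.872)–(9.174,5.000)
cell (9,5): code 0111 → (9.174,5.000)–(10.000,5.896)
cell (9,7): code 1011 → (10.000,7.848)–(9.930,8.000)
cell (9,8): code 0001 → (9.930,8.000)–(9.000,8.731)
cell (10,5): code 0010 → (10.000,5.896)–(10.073,6.000)
cell (10,6): code 0011 → (10.073,6.000)–(10.296,7.000)
cell (10,7): code 0001 → (10.296,7.000)–(10.000,7.848)
total: 32 segments, chained into 2 closed loop(s), length Σ = 27.476204

segments=32 loops=2 length=27.476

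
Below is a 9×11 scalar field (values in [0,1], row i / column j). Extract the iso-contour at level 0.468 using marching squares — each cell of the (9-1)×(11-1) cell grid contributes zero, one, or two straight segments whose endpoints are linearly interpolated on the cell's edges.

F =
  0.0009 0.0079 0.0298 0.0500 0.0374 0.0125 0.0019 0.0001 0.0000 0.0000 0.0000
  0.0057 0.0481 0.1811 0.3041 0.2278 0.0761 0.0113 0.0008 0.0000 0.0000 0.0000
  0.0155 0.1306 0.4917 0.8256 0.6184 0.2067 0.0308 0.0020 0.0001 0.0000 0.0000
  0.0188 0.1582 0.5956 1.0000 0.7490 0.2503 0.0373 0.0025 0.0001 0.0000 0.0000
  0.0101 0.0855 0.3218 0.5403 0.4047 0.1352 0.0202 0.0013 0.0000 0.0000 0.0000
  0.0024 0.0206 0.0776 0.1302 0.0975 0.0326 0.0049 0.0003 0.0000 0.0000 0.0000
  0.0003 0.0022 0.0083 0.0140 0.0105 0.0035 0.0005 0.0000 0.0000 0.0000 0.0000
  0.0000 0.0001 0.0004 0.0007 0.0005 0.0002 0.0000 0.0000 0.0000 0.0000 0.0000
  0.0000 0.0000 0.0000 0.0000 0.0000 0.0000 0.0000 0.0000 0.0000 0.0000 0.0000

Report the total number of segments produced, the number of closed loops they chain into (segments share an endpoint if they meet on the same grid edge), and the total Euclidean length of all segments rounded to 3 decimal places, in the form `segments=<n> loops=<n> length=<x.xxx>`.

cell (1,1): code 0100 → (1.924,2.000)–(2.000,1.934)
cell (1,2): code 1100 → (1.314,3.000)–(1.924,2.000)
cell (1,3): code 1100 → (1.615,4.000)–(1.314,3.000)
cell (1,4): code 1000 → (2.000,4.365)–(1.615,4.000)
cell (2,1): code 0110 → (2.000,1.934)–(3.000,1.708)
cell (2,4): code 1001 → (3.000,4.563)–(2.000,4.365)
cell (3,1): code 0010 → (3.000,1.708)–(3.466,2.000)
cell (3,2): code 0111 → (3.466,2.000)–(4.000,2.669)
cell (3,3): code 1011 → (4.000,3.533)–(3.816,4.000)
cell (3,4): code 0001 → (3.816,4.000)–(3.000,4.563)
cell (4,2): code 0010 → (4.000,2.669)–(4.176,3.000)
cell (4,3): code 0001 → (4.176,3.000)–(4.000,3.533)
total: 12 segments, chained into 1 closed loop(s), length Σ = 8.727224

segments=12 loops=1 length=8.727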